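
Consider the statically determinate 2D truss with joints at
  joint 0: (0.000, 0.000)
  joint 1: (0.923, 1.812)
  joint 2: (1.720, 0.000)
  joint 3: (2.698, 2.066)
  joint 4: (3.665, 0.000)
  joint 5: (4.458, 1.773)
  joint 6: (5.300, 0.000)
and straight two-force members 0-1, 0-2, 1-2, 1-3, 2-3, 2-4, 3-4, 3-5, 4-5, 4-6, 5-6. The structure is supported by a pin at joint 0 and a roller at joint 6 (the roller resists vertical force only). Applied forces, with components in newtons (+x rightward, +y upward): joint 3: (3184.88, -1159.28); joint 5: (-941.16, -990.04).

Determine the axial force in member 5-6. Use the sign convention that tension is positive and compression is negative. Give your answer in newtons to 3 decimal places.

N=7 nodes, M=11 members, R=3 reactions → 2N=14, M+R=14
member 0 (0-1): L=2.0335, (cx,cy)=(0.4539,0.8911)
member 1 (0-2): L=1.7200, (cx,cy)=(1.0000,0.0000)
member 2 (1-2): L=1.9795, (cx,cy)=(0.4026,-0.9154)
member 3 (1-3): L=1.7931, (cx,cy)=(0.9899,0.1417)
member 4 (2-3): L=2.2858, (cx,cy)=(0.4279,0.9038)
member 5 (2-4): L=1.9450, (cx,cy)=(1.0000,0.0000)
member 6 (3-4): L=2.2811, (cx,cy)=(0.4239,-0.9057)
member 7 (3-5): L=1.7842, (cx,cy)=(0.9864,-0.1642)
member 8 (4-5): L=1.9423, (cx,cy)=(0.4083,0.9129)
member 9 (4-6): L=1.6350, (cx,cy)=(1.0000,0.0000)
member 10 (5-6): L=1.9628, (cx,cy)=(0.4290,-0.9033)
solve A·x = −loads:
  F[0-1] = +224.7116 N (tension)
  F[0-2] = +2141.7259 N (tension)
  F[1-2] = -190.7908 N (compression)
  F[1-3] = +180.6318 N (tension)
  F[2-3] = +193.2231 N (tension)
  F[2-4] = +1982.2371 N (tension)
  F[3-4] = -1045.1471 N (compression)
  F[3-5] = -2514.4774 N (compression)
  F[4-5] = +1036.9578 N (tension)
  F[4-6] = +1115.8049 N (tension)
  F[5-6] = -2601.0404 N (compression)
  Rx@0 = -2243.7200 N
  Ry@0 = -200.2312 N
  Ry@6 = +2349.5512 N

-2601.040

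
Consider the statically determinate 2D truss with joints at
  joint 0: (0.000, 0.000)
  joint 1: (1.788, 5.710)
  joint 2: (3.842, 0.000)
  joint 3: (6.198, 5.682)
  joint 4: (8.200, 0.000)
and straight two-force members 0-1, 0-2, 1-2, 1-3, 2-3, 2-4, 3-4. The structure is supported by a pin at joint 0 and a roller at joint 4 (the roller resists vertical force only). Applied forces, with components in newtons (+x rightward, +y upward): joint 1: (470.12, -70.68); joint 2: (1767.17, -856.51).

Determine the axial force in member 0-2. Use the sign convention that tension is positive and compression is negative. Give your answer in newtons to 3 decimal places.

2294.627

N=5 nodes, M=7 members, R=3 reactions → 2N=10, M+R=10
member 0 (0-1): L=5.9834, (cx,cy)=(0.2988,0.9543)
member 1 (0-2): L=3.8420, (cx,cy)=(1.0000,0.0000)
member 2 (1-2): L=6.0682, (cx,cy)=(0.3385,-0.9410)
member 3 (1-3): L=4.4101, (cx,cy)=(1.0000,-0.0063)
member 4 (2-3): L=6.1511, (cx,cy)=(0.3830,0.9237)
member 5 (2-4): L=4.3580, (cx,cy)=(1.0000,0.0000)
member 6 (3-4): L=6.0244, (cx,cy)=(0.3323,-0.9432)
solve A·x = −loads:
  F[0-1] = -191.8753 N (compression)
  F[0-2] = +2294.6275 N (tension)
  F[1-2] = +123.3215 N (tension)
  F[1-3] = -569.2116 N (compression)
  F[2-3] = +801.5985 N (tension)
  F[2-4] = +262.1704 N (tension)
  F[3-4] = -788.9178 N (compression)
  Rx@0 = -2237.2900 N
  Ry@0 = +183.1080 N
  Ry@4 = +744.0820 N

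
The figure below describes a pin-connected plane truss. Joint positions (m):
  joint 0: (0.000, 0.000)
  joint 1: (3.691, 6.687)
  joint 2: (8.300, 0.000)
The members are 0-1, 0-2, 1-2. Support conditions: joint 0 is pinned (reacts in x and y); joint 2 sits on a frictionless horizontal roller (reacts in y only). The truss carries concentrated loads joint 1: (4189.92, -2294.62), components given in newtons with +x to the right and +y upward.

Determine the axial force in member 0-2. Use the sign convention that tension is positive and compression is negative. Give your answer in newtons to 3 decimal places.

3029.986

N=3 nodes, M=3 members, R=3 reactions → 2N=6, M+R=6
member 0 (0-1): L=7.6380, (cx,cy)=(0.4832,0.8755)
member 1 (0-2): L=8.3000, (cx,cy)=(1.0000,0.0000)
member 2 (1-2): L=8.1215, (cx,cy)=(0.5675,-0.8234)
solve A·x = −loads:
  F[0-1] = +2400.3264 N (tension)
  F[0-2] = +3029.9862 N (tension)
  F[1-2] = -5339.1299 N (compression)
  Rx@0 = -4189.9200 N
  Ry@0 = -2101.4568 N
  Ry@2 = +4396.0768 N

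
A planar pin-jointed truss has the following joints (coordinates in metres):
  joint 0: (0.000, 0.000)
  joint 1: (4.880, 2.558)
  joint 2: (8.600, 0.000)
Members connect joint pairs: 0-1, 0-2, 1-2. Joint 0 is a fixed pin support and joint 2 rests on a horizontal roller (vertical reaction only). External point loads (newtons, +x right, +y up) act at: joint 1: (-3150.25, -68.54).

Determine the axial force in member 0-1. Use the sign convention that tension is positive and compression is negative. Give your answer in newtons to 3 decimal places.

N=3 nodes, M=3 members, R=3 reactions → 2N=6, M+R=6
member 0 (0-1): L=5.5098, (cx,cy)=(0.8857,0.4643)
member 1 (0-2): L=8.6000, (cx,cy)=(1.0000,0.0000)
member 2 (1-2): L=4.5146, (cx,cy)=(0.8240,-0.5666)
solve A·x = −loads:
  F[0-1] = -2082.1393 N (compression)
  F[0-2] = -1306.1065 N (compression)
  F[1-2] = +1585.0995 N (tension)
  Rx@0 = +3150.2500 N
  Ry@0 = +966.6638 N
  Ry@2 = -898.1238 N

-2082.139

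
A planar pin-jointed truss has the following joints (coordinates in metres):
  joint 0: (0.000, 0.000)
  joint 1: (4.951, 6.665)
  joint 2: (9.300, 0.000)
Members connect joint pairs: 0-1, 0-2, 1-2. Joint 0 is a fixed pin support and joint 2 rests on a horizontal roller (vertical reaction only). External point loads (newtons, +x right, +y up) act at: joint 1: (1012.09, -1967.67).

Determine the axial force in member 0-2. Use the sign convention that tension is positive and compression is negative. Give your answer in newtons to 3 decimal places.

1156.809

N=3 nodes, M=3 members, R=3 reactions → 2N=6, M+R=6
member 0 (0-1): L=8.3027, (cx,cy)=(0.5963,0.8028)
member 1 (0-2): L=9.3000, (cx,cy)=(1.0000,0.0000)
member 2 (1-2): L=7.9584, (cx,cy)=(0.5465,-0.8375)
solve A·x = −loads:
  F[0-1] = -242.6889 N (compression)
  F[0-2] = +1156.8085 N (tension)
  F[1-2] = -2116.8860 N (compression)
  Rx@0 = -1012.0900 N
  Ry@0 = +194.8190 N
  Ry@2 = +1772.8510 N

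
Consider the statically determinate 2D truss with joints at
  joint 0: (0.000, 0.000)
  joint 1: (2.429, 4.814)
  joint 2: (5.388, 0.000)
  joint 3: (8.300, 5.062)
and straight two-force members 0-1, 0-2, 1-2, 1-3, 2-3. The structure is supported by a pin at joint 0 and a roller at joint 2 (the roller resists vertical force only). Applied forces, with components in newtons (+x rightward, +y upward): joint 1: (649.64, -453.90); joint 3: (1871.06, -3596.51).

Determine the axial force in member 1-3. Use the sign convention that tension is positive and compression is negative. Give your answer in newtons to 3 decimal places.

4041.741

N=4 nodes, M=5 members, R=3 reactions → 2N=8, M+R=8
member 0 (0-1): L=5.3921, (cx,cy)=(0.4505,0.8928)
member 1 (0-2): L=5.3880, (cx,cy)=(1.0000,0.0000)
member 2 (1-2): L=5.6507, (cx,cy)=(0.5237,-0.8519)
member 3 (1-3): L=5.8762, (cx,cy)=(0.9991,0.0422)
member 4 (2-3): L=5.8398, (cx,cy)=(0.4986,0.8668)
solve A·x = −loads:
  F[0-1] = +4517.0575 N (tension)
  F[0-2] = +485.8801 N (tension)
  F[1-2] = -5066.2552 N (compression)
  F[1-3] = +4041.7409 N (tension)
  F[2-3] = -4345.9384 N (compression)
  Rx@0 = -2520.7000 N
  Ry@0 = -4032.7802 N
  Ry@2 = +8083.1902 N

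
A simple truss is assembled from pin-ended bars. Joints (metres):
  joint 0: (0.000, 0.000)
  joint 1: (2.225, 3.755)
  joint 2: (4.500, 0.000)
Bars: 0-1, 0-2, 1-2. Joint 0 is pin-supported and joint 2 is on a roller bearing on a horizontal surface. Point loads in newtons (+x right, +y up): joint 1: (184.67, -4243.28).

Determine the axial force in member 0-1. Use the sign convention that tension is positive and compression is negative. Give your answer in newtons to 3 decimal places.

-2314.418

N=3 nodes, M=3 members, R=3 reactions → 2N=6, M+R=6
member 0 (0-1): L=4.3647, (cx,cy)=(0.5098,0.8603)
member 1 (0-2): L=4.5000, (cx,cy)=(1.0000,0.0000)
member 2 (1-2): L=4.3904, (cx,cy)=(0.5182,-0.8553)
solve A·x = −loads:
  F[0-1] = -2314.4176 N (compression)
  F[0-2] = +1364.4929 N (tension)
  F[1-2] = -2633.2640 N (compression)
  Rx@0 = -184.6700 N
  Ry@0 = +1991.1169 N
  Ry@2 = +2252.1631 N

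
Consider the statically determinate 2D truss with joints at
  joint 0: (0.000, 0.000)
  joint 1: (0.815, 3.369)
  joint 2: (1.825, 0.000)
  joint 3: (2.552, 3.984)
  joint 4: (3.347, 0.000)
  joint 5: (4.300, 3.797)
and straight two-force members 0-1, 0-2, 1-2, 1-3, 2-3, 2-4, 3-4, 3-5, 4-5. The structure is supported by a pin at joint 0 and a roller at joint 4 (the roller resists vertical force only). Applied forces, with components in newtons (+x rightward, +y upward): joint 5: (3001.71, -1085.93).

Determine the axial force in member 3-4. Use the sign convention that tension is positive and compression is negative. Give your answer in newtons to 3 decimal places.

-4135.563

N=6 nodes, M=9 members, R=3 reactions → 2N=12, M+R=12
member 0 (0-1): L=3.4662, (cx,cy)=(0.2351,0.9720)
member 1 (0-2): L=1.8250, (cx,cy)=(1.0000,0.0000)
member 2 (1-2): L=3.5171, (cx,cy)=(0.2872,-0.9579)
member 3 (1-3): L=1.8427, (cx,cy)=(0.9427,0.3338)
member 4 (2-3): L=4.0498, (cx,cy)=(0.1795,0.9838)
member 5 (2-4): L=1.5220, (cx,cy)=(1.0000,0.0000)
member 6 (3-4): L=4.0625, (cx,cy)=(0.1957,-0.9807)
member 7 (3-5): L=1.7580, (cx,cy)=(0.9943,-0.1064)
member 8 (4-5): L=3.9148, (cx,cy)=(0.2434,0.9699)
solve A·x = −loads:
  F[0-1] = +3821.6287 N (tension)
  F[0-2] = +2103.1330 N (tension)
  F[1-2] = -3205.4388 N (compression)
  F[1-3] = +1929.7193 N (tension)
  F[2-3] = +3121.1314 N (tension)
  F[2-4] = +622.3506 N (tension)
  F[3-4] = -4135.5634 N (compression)
  F[3-5] = +3206.8427 N (tension)
  F[4-5] = -767.9116 N (compression)
  Rx@0 = -3001.7100 N
  Ry@0 = -3714.4859 N
  Ry@4 = +4800.4159 N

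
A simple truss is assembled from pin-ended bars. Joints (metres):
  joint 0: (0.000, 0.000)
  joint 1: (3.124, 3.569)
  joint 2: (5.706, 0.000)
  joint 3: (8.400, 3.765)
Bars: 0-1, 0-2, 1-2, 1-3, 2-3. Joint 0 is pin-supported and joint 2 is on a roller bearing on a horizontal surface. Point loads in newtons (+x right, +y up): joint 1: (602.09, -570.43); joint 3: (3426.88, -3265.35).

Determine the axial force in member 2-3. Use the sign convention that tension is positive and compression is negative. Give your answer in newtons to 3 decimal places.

-4285.638

N=4 nodes, M=5 members, R=3 reactions → 2N=8, M+R=8
member 0 (0-1): L=4.7431, (cx,cy)=(0.6586,0.7525)
member 1 (0-2): L=5.7060, (cx,cy)=(1.0000,0.0000)
member 2 (1-2): L=4.4051, (cx,cy)=(0.5861,-0.8102)
member 3 (1-3): L=5.2796, (cx,cy)=(0.9993,0.0371)
member 4 (2-3): L=4.6296, (cx,cy)=(0.5819,0.8133)
solve A·x = −loads:
  F[0-1] = +5211.3425 N (tension)
  F[0-2] = +596.5769 N (tension)
  F[1-2] = -5272.4864 N (compression)
  F[1-3] = +5924.8295 N (tension)
  F[2-3] = -4285.6381 N (compression)
  Rx@0 = -4028.9700 N
  Ry@0 = -3921.3223 N
  Ry@2 = +7757.1023 N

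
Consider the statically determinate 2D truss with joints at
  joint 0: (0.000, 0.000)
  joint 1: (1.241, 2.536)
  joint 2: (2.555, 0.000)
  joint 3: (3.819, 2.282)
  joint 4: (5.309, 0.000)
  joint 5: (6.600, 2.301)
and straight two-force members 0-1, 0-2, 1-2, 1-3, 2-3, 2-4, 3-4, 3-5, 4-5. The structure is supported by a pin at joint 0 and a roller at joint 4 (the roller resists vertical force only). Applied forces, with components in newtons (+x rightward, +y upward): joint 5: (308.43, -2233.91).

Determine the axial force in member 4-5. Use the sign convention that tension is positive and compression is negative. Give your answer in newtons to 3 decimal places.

-2573.778

N=6 nodes, M=9 members, R=3 reactions → 2N=12, M+R=12
member 0 (0-1): L=2.8234, (cx,cy)=(0.4395,0.8982)
member 1 (0-2): L=2.5550, (cx,cy)=(1.0000,0.0000)
member 2 (1-2): L=2.8562, (cx,cy)=(0.4601,-0.8879)
member 3 (1-3): L=2.5905, (cx,cy)=(0.9952,-0.0981)
member 4 (2-3): L=2.6087, (cx,cy)=(0.4845,0.8748)
member 5 (2-4): L=2.7540, (cx,cy)=(1.0000,0.0000)
member 6 (3-4): L=2.7254, (cx,cy)=(0.5467,-0.8373)
member 7 (3-5): L=2.7811, (cx,cy)=(1.0000,0.0068)
member 8 (4-5): L=2.6384, (cx,cy)=(0.4893,0.8721)
solve A·x = −loads:
  F[0-1] = +753.6046 N (tension)
  F[0-2] = -22.8145 N (compression)
  F[1-2] = -842.1172 N (compression)
  F[1-3] = +722.1414 N (tension)
  F[2-3] = +854.7483 N (tension)
  F[2-4] = -824.3879 N (compression)
  F[3-4] = -795.6246 N (compression)
  F[3-5] = +1567.8347 N (tension)
  F[4-5] = -2573.7780 N (compression)
  Rx@0 = -308.4300 N
  Ry@0 = -676.9025 N
  Ry@4 = +2910.8125 N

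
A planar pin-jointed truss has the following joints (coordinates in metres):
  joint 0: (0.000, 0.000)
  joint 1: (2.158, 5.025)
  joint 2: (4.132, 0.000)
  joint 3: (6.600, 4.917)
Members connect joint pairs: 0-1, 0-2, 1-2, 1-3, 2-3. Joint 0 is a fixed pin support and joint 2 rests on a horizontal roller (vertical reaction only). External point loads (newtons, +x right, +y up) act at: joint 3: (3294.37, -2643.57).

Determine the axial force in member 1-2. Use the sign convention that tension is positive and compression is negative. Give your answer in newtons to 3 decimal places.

-6027.577

N=4 nodes, M=5 members, R=3 reactions → 2N=8, M+R=8
member 0 (0-1): L=5.4688, (cx,cy)=(0.3946,0.9189)
member 1 (0-2): L=4.1320, (cx,cy)=(1.0000,0.0000)
member 2 (1-2): L=5.3988, (cx,cy)=(0.3656,-0.9308)
member 3 (1-3): L=4.4433, (cx,cy)=(0.9997,-0.0243)
member 4 (2-3): L=5.5016, (cx,cy)=(0.4486,0.8937)
solve A·x = −loads:
  F[0-1] = +5984.8763 N (tension)
  F[0-2] = +932.7179 N (tension)
  F[1-2] = -6027.5768 N (compression)
  F[1-3] = +4566.8954 N (tension)
  F[2-3] = -2833.6867 N (compression)
  Rx@0 = -3294.3700 N
  Ry@0 = -5499.2130 N
  Ry@2 = +8142.7830 N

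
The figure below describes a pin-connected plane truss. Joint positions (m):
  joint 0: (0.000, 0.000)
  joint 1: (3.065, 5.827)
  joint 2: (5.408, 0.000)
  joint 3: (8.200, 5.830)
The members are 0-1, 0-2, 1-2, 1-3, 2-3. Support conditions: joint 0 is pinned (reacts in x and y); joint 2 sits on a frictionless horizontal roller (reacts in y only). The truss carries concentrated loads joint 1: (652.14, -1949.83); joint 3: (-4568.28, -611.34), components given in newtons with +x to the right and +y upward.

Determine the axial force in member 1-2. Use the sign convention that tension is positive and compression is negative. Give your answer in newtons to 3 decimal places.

N=4 nodes, M=5 members, R=3 reactions → 2N=8, M+R=8
member 0 (0-1): L=6.5839, (cx,cy)=(0.4655,0.8850)
member 1 (0-2): L=5.4080, (cx,cy)=(1.0000,0.0000)
member 2 (1-2): L=6.2804, (cx,cy)=(0.3731,-0.9278)
member 3 (1-3): L=5.1350, (cx,cy)=(1.0000,0.0006)
member 4 (2-3): L=6.4641, (cx,cy)=(0.4319,0.9019)
solve A·x = −loads:
  F[0-1] = -5368.4164 N (compression)
  F[0-2] = -1416.9955 N (compression)
  F[1-2] = +3016.6886 N (tension)
  F[1-3] = -4276.7052 N (compression)
  F[2-3] = -675.0587 N (compression)
  Rx@0 = +3916.1400 N
  Ry@0 = +4751.2284 N
  Ry@2 = -2190.0584 N

3016.689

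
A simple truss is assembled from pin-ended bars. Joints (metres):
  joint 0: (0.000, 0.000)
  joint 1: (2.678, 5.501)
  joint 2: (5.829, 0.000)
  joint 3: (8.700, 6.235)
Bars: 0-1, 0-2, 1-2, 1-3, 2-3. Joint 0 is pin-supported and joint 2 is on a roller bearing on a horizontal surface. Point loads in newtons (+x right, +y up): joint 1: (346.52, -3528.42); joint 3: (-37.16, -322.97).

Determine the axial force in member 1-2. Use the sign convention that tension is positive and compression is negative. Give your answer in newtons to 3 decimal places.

-2365.941

N=4 nodes, M=5 members, R=3 reactions → 2N=8, M+R=8
member 0 (0-1): L=6.1182, (cx,cy)=(0.4377,0.8991)
member 1 (0-2): L=5.8290, (cx,cy)=(1.0000,0.0000)
member 2 (1-2): L=6.3395, (cx,cy)=(0.4970,-0.8677)
member 3 (1-3): L=6.0666, (cx,cy)=(0.9927,0.1210)
member 4 (2-3): L=6.8642, (cx,cy)=(0.4183,0.9083)
solve A·x = −loads:
  F[0-1] = -1624.9510 N (compression)
  F[0-2] = +1020.6150 N (tension)
  F[1-2] = -2365.9406 N (compression)
  F[1-3] = +119.0644 N (tension)
  F[2-3] = -371.4242 N (compression)
  Rx@0 = -309.3600 N
  Ry@0 = +1461.0209 N
  Ry@2 = +2390.3691 N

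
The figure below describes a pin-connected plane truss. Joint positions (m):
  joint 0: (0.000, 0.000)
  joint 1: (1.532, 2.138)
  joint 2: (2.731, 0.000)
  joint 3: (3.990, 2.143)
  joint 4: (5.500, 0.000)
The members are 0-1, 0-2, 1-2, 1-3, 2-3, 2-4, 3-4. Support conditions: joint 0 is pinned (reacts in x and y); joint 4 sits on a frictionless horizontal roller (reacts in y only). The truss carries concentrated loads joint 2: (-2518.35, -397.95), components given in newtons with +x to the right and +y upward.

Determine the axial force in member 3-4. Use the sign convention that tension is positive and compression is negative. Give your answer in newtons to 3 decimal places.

N=5 nodes, M=7 members, R=3 reactions → 2N=10, M+R=10
member 0 (0-1): L=2.6302, (cx,cy)=(0.5825,0.8129)
member 1 (0-2): L=2.7310, (cx,cy)=(1.0000,0.0000)
member 2 (1-2): L=2.4513, (cx,cy)=(0.4891,-0.8722)
member 3 (1-3): L=2.4580, (cx,cy)=(1.0000,0.0020)
member 4 (2-3): L=2.4855, (cx,cy)=(0.5065,0.8622)
member 5 (2-4): L=2.7690, (cx,cy)=(1.0000,0.0000)
member 6 (3-4): L=2.6216, (cx,cy)=(0.5760,-0.8175)
solve A·x = −loads:
  F[0-1] = -246.4753 N (compression)
  F[0-2] = -2374.7879 N (compression)
  F[1-2] = +229.1082 N (tension)
  F[1-3] = -255.6281 N (compression)
  F[2-3] = +229.7810 N (tension)
  F[2-4] = +139.2330 N (tension)
  F[3-4] = -241.7265 N (compression)
  Rx@0 = +2518.3500 N
  Ry@0 = +200.3497 N
  Ry@4 = +197.6003 N

-241.727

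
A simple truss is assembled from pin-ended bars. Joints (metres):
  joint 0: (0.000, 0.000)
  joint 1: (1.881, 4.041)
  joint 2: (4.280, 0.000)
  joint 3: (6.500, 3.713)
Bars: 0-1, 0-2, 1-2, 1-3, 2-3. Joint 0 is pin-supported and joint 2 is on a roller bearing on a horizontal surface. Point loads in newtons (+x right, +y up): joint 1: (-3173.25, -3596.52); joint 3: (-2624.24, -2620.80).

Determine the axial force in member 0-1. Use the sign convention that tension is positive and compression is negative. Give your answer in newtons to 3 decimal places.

N=4 nodes, M=5 members, R=3 reactions → 2N=8, M+R=8
member 0 (0-1): L=4.4573, (cx,cy)=(0.4220,0.9066)
member 1 (0-2): L=4.2800, (cx,cy)=(1.0000,0.0000)
member 2 (1-2): L=4.6995, (cx,cy)=(0.5105,-0.8599)
member 3 (1-3): L=4.6306, (cx,cy)=(0.9975,-0.0708)
member 4 (2-3): L=4.3261, (cx,cy)=(0.5132,0.8583)
solve A·x = −loads:
  F[0-1] = -6540.0230 N (compression)
  F[0-2] = -3037.5940 N (compression)
  F[1-2] = +2796.4777 N (tension)
  F[1-3] = -1016.7589 N (compression)
  F[2-3] = -3137.4338 N (compression)
  Rx@0 = +5797.4900 N
  Ry@0 = +5929.1546 N
  Ry@2 = +288.1654 N

-6540.023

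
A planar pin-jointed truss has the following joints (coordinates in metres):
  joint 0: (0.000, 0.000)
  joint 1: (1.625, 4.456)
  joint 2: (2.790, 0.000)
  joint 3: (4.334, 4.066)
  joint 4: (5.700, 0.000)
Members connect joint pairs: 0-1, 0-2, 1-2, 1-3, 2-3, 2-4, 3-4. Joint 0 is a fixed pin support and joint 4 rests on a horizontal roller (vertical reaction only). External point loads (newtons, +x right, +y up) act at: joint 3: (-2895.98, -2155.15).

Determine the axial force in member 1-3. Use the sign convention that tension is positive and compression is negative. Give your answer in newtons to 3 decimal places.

N=5 nodes, M=7 members, R=3 reactions → 2N=10, M+R=10
member 0 (0-1): L=4.7431, (cx,cy)=(0.3426,0.9395)
member 1 (0-2): L=2.7900, (cx,cy)=(1.0000,0.0000)
member 2 (1-2): L=4.6058, (cx,cy)=(0.2529,-0.9675)
member 3 (1-3): L=2.7369, (cx,cy)=(0.9898,-0.1425)
member 4 (2-3): L=4.3493, (cx,cy)=(0.3550,0.9349)
member 5 (2-4): L=2.9100, (cx,cy)=(1.0000,0.0000)
member 6 (3-4): L=4.2893, (cx,cy)=(0.3185,-0.9479)
solve A·x = −loads:
  F[0-1] = -2748.6284 N (compression)
  F[0-2] = -1954.2827 N (compression)
  F[1-2] = +2919.0726 N (tension)
  F[1-3] = -1697.3782 N (compression)
  F[2-3] = -3020.9116 N (compression)
  F[2-4] = -143.4968 N (compression)
  F[3-4] = +450.5890 N (tension)
  Rx@0 = +2895.9800 N
  Ry@0 = +2582.2789 N
  Ry@4 = -427.1289 N

-1697.378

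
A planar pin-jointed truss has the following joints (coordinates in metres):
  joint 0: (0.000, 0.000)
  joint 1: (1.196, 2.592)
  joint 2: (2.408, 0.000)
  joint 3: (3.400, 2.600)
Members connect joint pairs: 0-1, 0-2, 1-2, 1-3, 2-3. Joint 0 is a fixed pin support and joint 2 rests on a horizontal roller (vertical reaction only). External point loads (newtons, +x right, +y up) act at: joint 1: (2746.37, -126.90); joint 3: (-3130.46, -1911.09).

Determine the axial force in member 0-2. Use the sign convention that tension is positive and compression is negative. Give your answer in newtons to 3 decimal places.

-522.323

N=4 nodes, M=5 members, R=3 reactions → 2N=8, M+R=8
member 0 (0-1): L=2.8546, (cx,cy)=(0.4190,0.9080)
member 1 (0-2): L=2.4080, (cx,cy)=(1.0000,0.0000)
member 2 (1-2): L=2.8614, (cx,cy)=(0.4236,-0.9059)
member 3 (1-3): L=2.2040, (cx,cy)=(1.0000,0.0036)
member 4 (2-3): L=2.7828, (cx,cy)=(0.3565,0.9343)
solve A·x = −loads:
  F[0-1] = +329.9360 N (tension)
  F[0-2] = -522.3231 N (compression)
  F[1-2] = -480.4380 N (compression)
  F[1-3] = -2404.6517 N (compression)
  F[2-3] = -2036.1240 N (compression)
  Rx@0 = +384.0900 N
  Ry@0 = -299.5820 N
  Ry@2 = +2337.5720 N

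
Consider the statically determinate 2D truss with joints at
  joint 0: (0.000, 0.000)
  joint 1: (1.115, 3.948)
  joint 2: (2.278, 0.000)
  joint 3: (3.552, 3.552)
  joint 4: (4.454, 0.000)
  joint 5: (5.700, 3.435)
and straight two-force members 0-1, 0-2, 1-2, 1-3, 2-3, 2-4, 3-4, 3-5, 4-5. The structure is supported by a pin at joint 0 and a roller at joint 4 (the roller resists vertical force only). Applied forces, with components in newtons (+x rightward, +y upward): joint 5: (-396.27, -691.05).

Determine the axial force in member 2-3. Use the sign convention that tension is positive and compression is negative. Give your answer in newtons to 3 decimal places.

N=6 nodes, M=9 members, R=3 reactions → 2N=12, M+R=12
member 0 (0-1): L=4.1024, (cx,cy)=(0.2718,0.9624)
member 1 (0-2): L=2.2780, (cx,cy)=(1.0000,0.0000)
member 2 (1-2): L=4.1157, (cx,cy)=(0.2826,-0.9592)
member 3 (1-3): L=2.4690, (cx,cy)=(0.9871,-0.1604)
member 4 (2-3): L=3.7736, (cx,cy)=(0.3376,0.9413)
member 5 (2-4): L=2.1760, (cx,cy)=(1.0000,0.0000)
member 6 (3-4): L=3.6647, (cx,cy)=(0.2461,-0.9692)
member 7 (3-5): L=2.1512, (cx,cy)=(0.9985,-0.0544)
member 8 (4-5): L=3.6540, (cx,cy)=(0.3410,0.9401)
solve A·x = −loads:
  F[0-1] = -116.6822 N (compression)
  F[0-2] = -364.5569 N (compression)
  F[1-2] = +128.5880 N (tension)
  F[1-3] = -68.9413 N (compression)
  F[2-3] = -131.0415 N (compression)
  F[2-4] = -283.9801 N (compression)
  F[3-4] = +123.8779 N (tension)
  F[3-5] = -142.9915 N (compression)
  F[4-5] = -743.3819 N (compression)
  Rx@0 = +396.2700 N
  Ry@0 = +112.2899 N
  Ry@4 = +578.7601 N

-131.042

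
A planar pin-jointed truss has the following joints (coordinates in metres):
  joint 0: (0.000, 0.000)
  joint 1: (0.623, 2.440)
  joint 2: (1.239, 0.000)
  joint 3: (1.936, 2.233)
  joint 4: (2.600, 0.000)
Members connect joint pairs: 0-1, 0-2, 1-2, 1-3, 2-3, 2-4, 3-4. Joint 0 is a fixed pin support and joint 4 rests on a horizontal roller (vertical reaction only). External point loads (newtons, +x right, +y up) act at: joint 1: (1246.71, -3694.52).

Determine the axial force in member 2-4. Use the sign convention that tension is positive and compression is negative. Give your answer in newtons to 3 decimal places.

611.146

N=5 nodes, M=7 members, R=3 reactions → 2N=10, M+R=10
member 0 (0-1): L=2.5183, (cx,cy)=(0.2474,0.9689)
member 1 (0-2): L=1.2390, (cx,cy)=(1.0000,0.0000)
member 2 (1-2): L=2.5166, (cx,cy)=(0.2448,-0.9696)
member 3 (1-3): L=1.3292, (cx,cy)=(0.9878,-0.1557)
member 4 (2-3): L=2.3393, (cx,cy)=(0.2980,0.9546)
member 5 (2-4): L=1.3610, (cx,cy)=(1.0000,0.0000)
member 6 (3-4): L=2.3296, (cx,cy)=(0.2850,-0.9585)
solve A·x = −loads:
  F[0-1] = -1691.8570 N (compression)
  F[0-2] = +1665.2605 N (tension)
  F[1-2] = -1925.6069 N (compression)
  F[1-3] = -1208.6587 N (compression)
  F[2-3] = +1955.8656 N (tension)
  F[2-4] = +611.1456 N (tension)
  F[3-4] = -2144.1933 N (compression)
  Rx@0 = -1246.7100 N
  Ry@0 = +1639.2668 N
  Ry@4 = +2055.2532 N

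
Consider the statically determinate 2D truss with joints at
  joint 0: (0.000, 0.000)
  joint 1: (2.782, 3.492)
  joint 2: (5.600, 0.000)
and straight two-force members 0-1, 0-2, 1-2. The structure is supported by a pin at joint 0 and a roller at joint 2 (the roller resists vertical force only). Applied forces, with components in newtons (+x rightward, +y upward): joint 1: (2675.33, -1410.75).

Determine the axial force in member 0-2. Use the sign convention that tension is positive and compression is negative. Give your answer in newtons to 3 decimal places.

N=3 nodes, M=3 members, R=3 reactions → 2N=6, M+R=6
member 0 (0-1): L=4.4647, (cx,cy)=(0.6231,0.7821)
member 1 (0-2): L=5.6000, (cx,cy)=(1.0000,0.0000)
member 2 (1-2): L=4.4872, (cx,cy)=(0.6280,-0.7782)
solve A·x = −loads:
  F[0-1] = +1225.3004 N (tension)
  F[0-2] = +1911.8337 N (tension)
  F[1-2] = -3044.2966 N (compression)
  Rx@0 = -2675.3300 N
  Ry@0 = -958.3498 N
  Ry@2 = +2369.0998 N

1911.834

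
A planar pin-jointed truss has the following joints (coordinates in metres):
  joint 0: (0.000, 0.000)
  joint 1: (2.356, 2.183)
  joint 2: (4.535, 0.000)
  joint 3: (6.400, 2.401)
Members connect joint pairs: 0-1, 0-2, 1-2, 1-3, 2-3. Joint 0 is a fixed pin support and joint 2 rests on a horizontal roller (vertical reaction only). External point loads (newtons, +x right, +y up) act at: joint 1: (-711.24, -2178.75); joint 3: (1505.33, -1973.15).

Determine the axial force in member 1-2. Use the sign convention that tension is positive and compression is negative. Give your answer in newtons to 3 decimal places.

N=4 nodes, M=5 members, R=3 reactions → 2N=8, M+R=8
member 0 (0-1): L=3.2119, (cx,cy)=(0.7335,0.6797)
member 1 (0-2): L=4.5350, (cx,cy)=(1.0000,0.0000)
member 2 (1-2): L=3.0844, (cx,cy)=(0.7065,-0.7078)
member 3 (1-3): L=4.0499, (cx,cy)=(0.9986,0.0538)
member 4 (2-3): L=3.0402, (cx,cy)=(0.6134,0.7897)
solve A·x = −loads:
  F[0-1] = +322.5185 N (tension)
  F[0-2] = +557.5147 N (tension)
  F[1-2] = -3146.6082 N (compression)
  F[1-3] = +3175.3658 N (tension)
  F[2-3] = -2714.9083 N (compression)
  Rx@0 = -794.0900 N
  Ry@0 = -219.2037 N
  Ry@2 = +4371.1037 N

-3146.608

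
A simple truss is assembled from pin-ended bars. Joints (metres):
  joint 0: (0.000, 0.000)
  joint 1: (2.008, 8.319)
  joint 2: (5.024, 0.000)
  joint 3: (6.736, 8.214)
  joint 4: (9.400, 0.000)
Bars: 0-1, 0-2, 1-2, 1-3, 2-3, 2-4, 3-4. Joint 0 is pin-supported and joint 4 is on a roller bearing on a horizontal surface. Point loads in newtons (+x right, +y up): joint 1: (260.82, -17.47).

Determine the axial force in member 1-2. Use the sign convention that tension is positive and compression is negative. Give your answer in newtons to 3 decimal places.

-246.558

N=5 nodes, M=7 members, R=3 reactions → 2N=10, M+R=10
member 0 (0-1): L=8.5579, (cx,cy)=(0.2346,0.9721)
member 1 (0-2): L=5.0240, (cx,cy)=(1.0000,0.0000)
member 2 (1-2): L=8.8488, (cx,cy)=(0.3408,-0.9401)
member 3 (1-3): L=4.7292, (cx,cy)=(0.9998,-0.0222)
member 4 (2-3): L=8.3905, (cx,cy)=(0.2040,0.9790)
member 5 (2-4): L=4.3760, (cx,cy)=(1.0000,0.0000)
member 6 (3-4): L=8.6352, (cx,cy)=(0.3085,-0.9512)
solve A·x = −loads:
  F[0-1] = +223.3220 N (tension)
  F[0-2] = +208.4204 N (tension)
  F[1-2] = -246.5584 N (compression)
  F[1-3] = -124.4152 N (compression)
  F[2-3] = +236.7764 N (tension)
  F[2-4] = +76.0727 N (tension)
  F[3-4] = -246.5853 N (compression)
  Rx@0 = -260.8200 N
  Ry@0 = -217.0876 N
  Ry@4 = +234.5576 N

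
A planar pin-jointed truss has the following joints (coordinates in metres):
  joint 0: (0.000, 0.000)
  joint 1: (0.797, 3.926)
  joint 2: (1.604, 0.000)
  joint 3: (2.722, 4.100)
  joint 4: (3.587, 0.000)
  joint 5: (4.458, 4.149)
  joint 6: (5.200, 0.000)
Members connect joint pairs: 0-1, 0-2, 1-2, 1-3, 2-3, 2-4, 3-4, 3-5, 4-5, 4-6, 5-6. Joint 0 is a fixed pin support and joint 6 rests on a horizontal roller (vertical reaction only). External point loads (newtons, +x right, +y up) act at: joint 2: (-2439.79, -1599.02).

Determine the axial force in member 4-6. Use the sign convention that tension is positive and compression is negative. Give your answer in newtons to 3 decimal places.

88.210

N=7 nodes, M=11 members, R=3 reactions → 2N=14, M+R=14
member 0 (0-1): L=4.0061, (cx,cy)=(0.1989,0.9800)
member 1 (0-2): L=1.6040, (cx,cy)=(1.0000,0.0000)
member 2 (1-2): L=4.0081, (cx,cy)=(0.2013,-0.9795)
member 3 (1-3): L=1.9328, (cx,cy)=(0.9959,0.0900)
member 4 (2-3): L=4.2497, (cx,cy)=(0.2631,0.9648)
member 5 (2-4): L=1.9830, (cx,cy)=(1.0000,0.0000)
member 6 (3-4): L=4.1903, (cx,cy)=(0.2064,-0.9785)
member 7 (3-5): L=1.7367, (cx,cy)=(0.9996,0.0282)
member 8 (4-5): L=4.2394, (cx,cy)=(0.2055,0.9787)
member 9 (4-6): L=1.6130, (cx,cy)=(1.0000,0.0000)
member 10 (5-6): L=4.2148, (cx,cy)=(0.1760,-0.9844)
solve A·x = −loads:
  F[0-1] = -1128.3392 N (compression)
  F[0-2] = -2215.3097 N (compression)
  F[1-2] = +1087.9736 N (tension)
  F[1-3] = -445.3446 N (compression)
  F[2-3] = +552.7998 N (tension)
  F[2-4] = +298.1071 N (tension)
  F[3-4] = -509.6584 N (compression)
  F[3-5] = -192.9745 N (compression)
  F[4-5] = +509.5510 N (tension)
  F[4-6] = +88.2095 N (tension)
  F[5-6] = -501.0617 N (compression)
  Rx@0 = +2439.7900 N
  Ry@0 = +1105.7838 N
  Ry@6 = +493.2362 N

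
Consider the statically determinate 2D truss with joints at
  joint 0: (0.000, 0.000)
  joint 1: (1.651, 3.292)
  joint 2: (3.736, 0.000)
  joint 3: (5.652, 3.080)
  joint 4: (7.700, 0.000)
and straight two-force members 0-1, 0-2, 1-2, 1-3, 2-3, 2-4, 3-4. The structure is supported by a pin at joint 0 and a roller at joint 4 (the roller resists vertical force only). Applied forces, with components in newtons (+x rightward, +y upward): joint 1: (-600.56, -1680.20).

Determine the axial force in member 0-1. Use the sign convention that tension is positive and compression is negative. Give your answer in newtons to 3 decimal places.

-1763.874

N=5 nodes, M=7 members, R=3 reactions → 2N=10, M+R=10
member 0 (0-1): L=3.6828, (cx,cy)=(0.4483,0.8939)
member 1 (0-2): L=3.7360, (cx,cy)=(1.0000,0.0000)
member 2 (1-2): L=3.8967, (cx,cy)=(0.5351,-0.8448)
member 3 (1-3): L=4.0066, (cx,cy)=(0.9986,-0.0529)
member 4 (2-3): L=3.6273, (cx,cy)=(0.5282,0.8491)
member 5 (2-4): L=3.9640, (cx,cy)=(1.0000,0.0000)
member 6 (3-4): L=3.6987, (cx,cy)=(0.5537,-0.8327)
solve A·x = −loads:
  F[0-1] = -1763.8740 N (compression)
  F[0-2] = +190.1837 N (tension)
  F[1-2] = -114.4269 N (compression)
  F[1-3] = -129.1388 N (compression)
  F[2-3] = +113.8474 N (tension)
  F[2-4] = +68.8222 N (tension)
  F[3-4] = -124.2948 N (compression)
  Rx@0 = +600.5600 N
  Ry@0 = +1576.6978 N
  Ry@4 = +103.5022 N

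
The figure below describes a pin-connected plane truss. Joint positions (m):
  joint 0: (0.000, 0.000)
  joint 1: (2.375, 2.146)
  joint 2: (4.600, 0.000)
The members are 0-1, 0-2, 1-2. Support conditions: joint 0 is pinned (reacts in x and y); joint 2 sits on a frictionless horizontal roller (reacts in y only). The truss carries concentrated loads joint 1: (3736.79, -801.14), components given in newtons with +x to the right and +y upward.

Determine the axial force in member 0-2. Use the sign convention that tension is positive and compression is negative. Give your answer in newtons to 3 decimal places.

2236.328

N=3 nodes, M=3 members, R=3 reactions → 2N=6, M+R=6
member 0 (0-1): L=3.2009, (cx,cy)=(0.7420,0.6704)
member 1 (0-2): L=4.6000, (cx,cy)=(1.0000,0.0000)
member 2 (1-2): L=3.0913, (cx,cy)=(0.7198,-0.6942)
solve A·x = −loads:
  F[0-1] = +2022.2614 N (tension)
  F[0-2] = +2236.3280 N (tension)
  F[1-2] = -3107.0069 N (compression)
  Rx@0 = -3736.7900 N
  Ry@0 = -1355.7858 N
  Ry@2 = +2156.9258 N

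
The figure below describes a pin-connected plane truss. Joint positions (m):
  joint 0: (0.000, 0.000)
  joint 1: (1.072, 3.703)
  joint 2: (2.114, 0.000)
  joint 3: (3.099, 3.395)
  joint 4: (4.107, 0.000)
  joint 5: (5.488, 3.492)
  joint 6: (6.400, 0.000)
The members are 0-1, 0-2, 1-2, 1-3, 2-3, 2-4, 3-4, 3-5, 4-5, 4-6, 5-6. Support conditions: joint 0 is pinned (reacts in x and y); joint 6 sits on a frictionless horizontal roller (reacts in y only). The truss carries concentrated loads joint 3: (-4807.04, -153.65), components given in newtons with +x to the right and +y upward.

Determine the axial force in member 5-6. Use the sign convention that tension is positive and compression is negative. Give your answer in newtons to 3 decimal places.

2558.620

N=7 nodes, M=11 members, R=3 reactions → 2N=14, M+R=14
member 0 (0-1): L=3.8550, (cx,cy)=(0.2781,0.9606)
member 1 (0-2): L=2.1140, (cx,cy)=(1.0000,0.0000)
member 2 (1-2): L=3.8468, (cx,cy)=(0.2709,-0.9626)
member 3 (1-3): L=2.0503, (cx,cy)=(0.9887,-0.1502)
member 4 (2-3): L=3.5350, (cx,cy)=(0.2786,0.9604)
member 5 (2-4): L=1.9930, (cx,cy)=(1.0000,0.0000)
member 6 (3-4): L=3.5415, (cx,cy)=(0.2846,-0.9586)
member 7 (3-5): L=2.3910, (cx,cy)=(0.9992,0.0406)
member 8 (4-5): L=3.7552, (cx,cy)=(0.3678,0.9299)
member 9 (4-6): L=2.2930, (cx,cy)=(1.0000,0.0000)
member 10 (5-6): L=3.6091, (cx,cy)=(0.2527,-0.9675)
solve A·x = −loads:
  F[0-1] = -2737.1925 N (compression)
  F[0-2] = -4045.8898 N (compression)
  F[1-2] = +2978.8616 N (tension)
  F[1-3] = -1586.0435 N (compression)
  F[2-3] = -2985.7470 N (compression)
  F[2-4] = -2407.0409 N (compression)
  F[3-4] = +2652.3705 N (tension)
  F[3-5] = +1653.4667 N (tension)
  F[4-5] = -2734.2815 N (compression)
  F[4-6] = -646.5444 N (compression)
  F[5-6] = +2558.6202 N (tension)
  Rx@0 = +4807.0400 N
  Ry@0 = +2629.2343 N
  Ry@6 = -2475.5843 N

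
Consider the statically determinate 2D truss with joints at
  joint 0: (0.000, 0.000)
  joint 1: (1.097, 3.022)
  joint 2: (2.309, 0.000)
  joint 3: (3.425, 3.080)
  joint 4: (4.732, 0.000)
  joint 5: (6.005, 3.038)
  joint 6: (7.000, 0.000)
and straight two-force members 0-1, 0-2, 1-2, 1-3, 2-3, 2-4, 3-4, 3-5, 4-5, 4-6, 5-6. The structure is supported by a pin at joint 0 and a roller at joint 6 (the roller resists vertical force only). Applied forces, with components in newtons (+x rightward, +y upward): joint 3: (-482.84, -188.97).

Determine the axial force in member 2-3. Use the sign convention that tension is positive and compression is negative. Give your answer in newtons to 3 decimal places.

N=7 nodes, M=11 members, R=3 reactions → 2N=14, M+R=14
member 0 (0-1): L=3.2149, (cx,cy)=(0.3412,0.9400)
member 1 (0-2): L=2.3090, (cx,cy)=(1.0000,0.0000)
member 2 (1-2): L=3.2560, (cx,cy)=(0.3722,-0.9281)
member 3 (1-3): L=2.3287, (cx,cy)=(0.9997,0.0249)
member 4 (2-3): L=3.2760, (cx,cy)=(0.3407,0.9402)
member 5 (2-4): L=2.4230, (cx,cy)=(1.0000,0.0000)
member 6 (3-4): L=3.3458, (cx,cy)=(0.3906,-0.9205)
member 7 (3-5): L=2.5803, (cx,cy)=(0.9999,-0.0163)
member 8 (4-5): L=3.2939, (cx,cy)=(0.3865,0.9223)
member 9 (4-6): L=2.2680, (cx,cy)=(1.0000,0.0000)
member 10 (5-6): L=3.1968, (cx,cy)=(0.3112,-0.9503)
solve A·x = −loads:
  F[0-1] = -328.6857 N (compression)
  F[0-2] = -370.6864 N (compression)
  F[1-2] = +326.6070 N (tension)
  F[1-3] = -233.8016 N (compression)
  F[2-3] = -322.4218 N (compression)
  F[2-4] = -139.2733 N (compression)
  F[3-4] = +128.7724 N (tension)
  F[3-5] = +88.9821 N (tension)
  F[4-5] = -128.5271 N (compression)
  F[4-6] = -39.2987 N (compression)
  F[5-6] = +126.2609 N (tension)
  Rx@0 = +482.8400 N
  Ry@0 = +308.9593 N
  Ry@6 = -119.9893 N

-322.422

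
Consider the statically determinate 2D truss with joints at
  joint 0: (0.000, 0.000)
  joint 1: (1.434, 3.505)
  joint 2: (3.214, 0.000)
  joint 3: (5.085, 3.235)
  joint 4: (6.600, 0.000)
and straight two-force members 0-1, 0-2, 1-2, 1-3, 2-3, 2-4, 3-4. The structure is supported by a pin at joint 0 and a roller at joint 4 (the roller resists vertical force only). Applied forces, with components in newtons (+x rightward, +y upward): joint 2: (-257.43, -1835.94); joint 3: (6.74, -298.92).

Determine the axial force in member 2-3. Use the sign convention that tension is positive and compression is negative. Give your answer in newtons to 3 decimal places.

N=5 nodes, M=7 members, R=3 reactions → 2N=10, M+R=10
member 0 (0-1): L=3.7870, (cx,cy)=(0.3787,0.9255)
member 1 (0-2): L=3.2140, (cx,cy)=(1.0000,0.0000)
member 2 (1-2): L=3.9311, (cx,cy)=(0.4528,-0.8916)
member 3 (1-3): L=3.6610, (cx,cy)=(0.9973,-0.0738)
member 4 (2-3): L=3.7371, (cx,cy)=(0.5007,0.8656)
member 5 (2-4): L=3.3860, (cx,cy)=(1.0000,0.0000)
member 6 (3-4): L=3.5722, (cx,cy)=(0.4241,-0.9056)
solve A·x = −loads:
  F[0-1] = -1088.2416 N (compression)
  F[0-2] = +161.3876 N (tension)
  F[1-2] = +1209.2389 N (tension)
  F[1-3] = -962.2430 N (compression)
  F[2-3] = +875.3794 N (tension)
  F[2-4] = +528.0981 N (tension)
  F[3-4] = -1245.1881 N (compression)
  Rx@0 = +250.6900 N
  Ry@0 = +1007.2050 N
  Ry@4 = +1127.6550 N

875.379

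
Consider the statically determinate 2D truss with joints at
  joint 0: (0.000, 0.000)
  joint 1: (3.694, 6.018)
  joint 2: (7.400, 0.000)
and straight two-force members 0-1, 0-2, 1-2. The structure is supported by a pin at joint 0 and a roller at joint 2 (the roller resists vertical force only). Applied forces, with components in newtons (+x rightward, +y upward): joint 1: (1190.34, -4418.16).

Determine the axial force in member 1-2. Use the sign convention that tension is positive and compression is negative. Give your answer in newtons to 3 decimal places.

N=3 nodes, M=3 members, R=3 reactions → 2N=6, M+R=6
member 0 (0-1): L=7.0613, (cx,cy)=(0.5231,0.8523)
member 1 (0-2): L=7.4000, (cx,cy)=(1.0000,0.0000)
member 2 (1-2): L=7.0676, (cx,cy)=(0.5244,-0.8515)
solve A·x = −loads:
  F[0-1] = -1460.3988 N (compression)
  F[0-2] = +1954.3230 N (tension)
  F[1-2] = -3727.0222 N (compression)
  Rx@0 = -1190.3400 N
  Ry@0 = +1244.6263 N
  Ry@2 = +3173.5337 N

-3727.022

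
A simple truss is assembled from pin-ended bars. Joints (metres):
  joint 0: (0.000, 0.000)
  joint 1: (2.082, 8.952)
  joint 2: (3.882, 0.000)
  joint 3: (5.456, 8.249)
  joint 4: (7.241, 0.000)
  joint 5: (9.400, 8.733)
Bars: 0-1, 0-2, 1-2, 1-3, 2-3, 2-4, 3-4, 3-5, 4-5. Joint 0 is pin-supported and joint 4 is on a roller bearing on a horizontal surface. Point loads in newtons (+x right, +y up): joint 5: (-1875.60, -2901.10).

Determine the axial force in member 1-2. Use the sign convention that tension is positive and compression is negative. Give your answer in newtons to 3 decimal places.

N=6 nodes, M=9 members, R=3 reactions → 2N=12, M+R=12
member 0 (0-1): L=9.1909, (cx,cy)=(0.2265,0.9740)
member 1 (0-2): L=3.8820, (cx,cy)=(1.0000,0.0000)
member 2 (1-2): L=9.1312, (cx,cy)=(0.1971,-0.9804)
member 3 (1-3): L=3.4465, (cx,cy)=(0.9790,-0.2040)
member 4 (2-3): L=8.3978, (cx,cy)=(0.1874,0.9823)
member 5 (2-4): L=3.3590, (cx,cy)=(1.0000,0.0000)
member 6 (3-4): L=8.4399, (cx,cy)=(0.2115,-0.9774)
member 7 (3-5): L=3.9736, (cx,cy)=(0.9926,0.1218)
member 8 (4-5): L=8.9959, (cx,cy)=(0.2400,0.9708)
solve A·x = −loads:
  F[0-1] = -1434.3503 N (compression)
  F[0-2] = -1550.6796 N (compression)
  F[1-2] = +1559.4122 N (tension)
  F[1-3] = -645.9022 N (compression)
  F[2-3] = -1556.3958 N (compression)
  F[2-4] = -951.5631 N (compression)
  F[3-4] = +1279.4032 N (tension)
  F[3-5] = -1203.5860 N (compression)
  F[4-5] = -2837.4262 N (compression)
  Rx@0 = +1875.6000 N
  Ry@0 = +1397.0639 N
  Ry@4 = +1504.0361 N

1559.412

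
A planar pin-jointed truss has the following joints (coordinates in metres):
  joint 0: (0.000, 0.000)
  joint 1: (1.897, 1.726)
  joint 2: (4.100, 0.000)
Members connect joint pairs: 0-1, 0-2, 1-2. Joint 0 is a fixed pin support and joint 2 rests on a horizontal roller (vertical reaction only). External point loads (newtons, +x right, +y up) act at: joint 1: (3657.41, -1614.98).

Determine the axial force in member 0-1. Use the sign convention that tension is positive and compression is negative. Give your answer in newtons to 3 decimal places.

998.426

N=3 nodes, M=3 members, R=3 reactions → 2N=6, M+R=6
member 0 (0-1): L=2.5647, (cx,cy)=(0.7397,0.6730)
member 1 (0-2): L=4.1000, (cx,cy)=(1.0000,0.0000)
member 2 (1-2): L=2.7986, (cx,cy)=(0.7872,-0.6167)
solve A·x = −loads:
  F[0-1] = +998.4262 N (tension)
  F[0-2] = +2918.9164 N (tension)
  F[1-2] = -3708.0997 N (compression)
  Rx@0 = -3657.4100 N
  Ry@0 = -671.9241 N
  Ry@2 = +2286.9041 N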